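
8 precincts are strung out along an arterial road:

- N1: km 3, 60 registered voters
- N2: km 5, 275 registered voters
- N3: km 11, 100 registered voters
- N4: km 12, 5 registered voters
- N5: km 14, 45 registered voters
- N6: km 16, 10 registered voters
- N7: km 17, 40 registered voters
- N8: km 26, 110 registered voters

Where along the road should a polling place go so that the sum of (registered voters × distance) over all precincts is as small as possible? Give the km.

For a sum of weighted absolute distances on a line, the optimum is the weighted median (not the mean). Total weight W = 645; half-weight = 322.5.
Sort by position and accumulate weight:
  km 3 (N1, w=60) → cum 60
  km 5 (N2, w=275) → cum 335  ≥ 322.5 → median here
  km 11 (N3, w=100) → cum 435
  km 12 (N4, w=5) → cum 440
  km 14 (N5, w=45) → cum 485
  km 16 (N6, w=10) → cum 495
  km 17 (N7, w=40) → cum 535
  km 26 (N8, w=110) → cum 645
Optimal location: km 5.

x = 5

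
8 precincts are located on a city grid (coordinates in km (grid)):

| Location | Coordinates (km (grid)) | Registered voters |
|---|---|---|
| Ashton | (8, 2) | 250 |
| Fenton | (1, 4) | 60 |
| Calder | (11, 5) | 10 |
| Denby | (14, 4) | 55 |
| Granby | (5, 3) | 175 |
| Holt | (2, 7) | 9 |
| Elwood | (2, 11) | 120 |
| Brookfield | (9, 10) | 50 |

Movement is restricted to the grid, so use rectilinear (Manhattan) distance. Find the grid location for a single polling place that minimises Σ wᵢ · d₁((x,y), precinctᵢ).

(8, 3)

Manhattan distance separates: Σwᵢ(|x−xᵢ|+|y−yᵢ|) = Σwᵢ|x−xᵢ| + Σwᵢ|y−yᵢ|, so x and y are optimised independently as 1-D weighted medians.
Total weight W = 729; half = 364.5.
x-coordinate, sorted with cumulative weight:
  x=1 (Fenton, w=60) cum 60
  x=2 (Holt, w=9) cum 69
  x=2 (Elwood, w=120) cum 189
  x=5 (Granby, w=175) cum 364
  x=8 (Ashton, w=250) cum 614  ← median
  x=9 (Brookfield, w=50) cum 664
  x=11 (Calder, w=10) cum 674
  x=14 (Denby, w=55) cum 729
⇒ x* = 8
y-coordinate, sorted with cumulative weight:
  y=2 (Ashton, w=250) cum 250
  y=3 (Granby, w=175) cum 425  ← median
  y=4 (Fenton, w=60) cum 485
  y=4 (Denby, w=55) cum 540
  y=5 (Calder, w=10) cum 550
  y=7 (Holt, w=9) cum 559
  y=10 (Brookfield, w=50) cum 609
  y=11 (Elwood, w=120) cum 729
⇒ y* = 3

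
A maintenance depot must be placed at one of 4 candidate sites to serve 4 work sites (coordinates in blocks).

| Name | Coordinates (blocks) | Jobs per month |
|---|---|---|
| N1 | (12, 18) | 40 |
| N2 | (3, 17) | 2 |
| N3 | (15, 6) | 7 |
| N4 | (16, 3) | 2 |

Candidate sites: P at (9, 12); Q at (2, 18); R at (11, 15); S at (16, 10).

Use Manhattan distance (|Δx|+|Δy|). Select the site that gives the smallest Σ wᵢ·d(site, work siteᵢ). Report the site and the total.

Total weighted distance at each candidate:
  P (9, 12): total = 498
  Q (2, 18): total = 637
  R (11, 15): total = 305
  S (16, 10): total = 569
Minimum is at R with total 305 blocks.

R, total 305 blocks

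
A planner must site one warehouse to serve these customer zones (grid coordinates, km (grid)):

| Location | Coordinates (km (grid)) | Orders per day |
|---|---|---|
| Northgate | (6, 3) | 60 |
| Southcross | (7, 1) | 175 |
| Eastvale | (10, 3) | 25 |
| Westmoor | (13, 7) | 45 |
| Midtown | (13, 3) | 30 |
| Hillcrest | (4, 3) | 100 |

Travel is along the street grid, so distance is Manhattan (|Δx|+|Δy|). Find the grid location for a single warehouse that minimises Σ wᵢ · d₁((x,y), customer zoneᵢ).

Manhattan distance separates: Σwᵢ(|x−xᵢ|+|y−yᵢ|) = Σwᵢ|x−xᵢ| + Σwᵢ|y−yᵢ|, so x and y are optimised independently as 1-D weighted medians.
Total weight W = 435; half = 217.5.
x-coordinate, sorted with cumulative weight:
  x=4 (Hillcrest, w=100) cum 100
  x=6 (Northgate, w=60) cum 160
  x=7 (Southcross, w=175) cum 335  ← median
  x=10 (Eastvale, w=25) cum 360
  x=13 (Westmoor, w=45) cum 405
  x=13 (Midtown, w=30) cum 435
⇒ x* = 7
y-coordinate, sorted with cumulative weight:
  y=1 (Southcross, w=175) cum 175
  y=3 (Northgate, w=60) cum 235  ← median
  y=3 (Eastvale, w=25) cum 260
  y=3 (Midtown, w=30) cum 290
  y=3 (Hillcrest, w=100) cum 390
  y=7 (Westmoor, w=45) cum 435
⇒ y* = 3

(7, 3)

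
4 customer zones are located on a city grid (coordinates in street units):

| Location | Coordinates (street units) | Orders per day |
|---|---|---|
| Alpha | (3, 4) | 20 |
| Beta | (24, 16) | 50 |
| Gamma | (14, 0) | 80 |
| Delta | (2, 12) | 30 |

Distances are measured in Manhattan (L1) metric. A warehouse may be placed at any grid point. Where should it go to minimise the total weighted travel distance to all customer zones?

Manhattan distance separates: Σwᵢ(|x−xᵢ|+|y−yᵢ|) = Σwᵢ|x−xᵢ| + Σwᵢ|y−yᵢ|, so x and y are optimised independently as 1-D weighted medians.
Total weight W = 180; half = 90.
x-coordinate, sorted with cumulative weight:
  x=2 (Delta, w=30) cum 30
  x=3 (Alpha, w=20) cum 50
  x=14 (Gamma, w=80) cum 130  ← median
  x=24 (Beta, w=50) cum 180
⇒ x* = 14
y-coordinate, sorted with cumulative weight:
  y=0 (Gamma, w=80) cum 80
  y=4 (Alpha, w=20) cum 100  ← median
  y=12 (Delta, w=30) cum 130
  y=16 (Beta, w=50) cum 180
⇒ y* = 4

(14, 4)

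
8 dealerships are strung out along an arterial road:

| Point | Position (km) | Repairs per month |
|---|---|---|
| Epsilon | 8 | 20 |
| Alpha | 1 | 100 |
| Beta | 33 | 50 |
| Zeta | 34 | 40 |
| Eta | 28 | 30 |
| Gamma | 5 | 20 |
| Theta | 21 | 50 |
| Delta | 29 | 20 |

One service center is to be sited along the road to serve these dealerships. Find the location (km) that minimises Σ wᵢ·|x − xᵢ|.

x = 21

For a sum of weighted absolute distances on a line, the optimum is the weighted median (not the mean). Total weight W = 330; half-weight = 165.
Sort by position and accumulate weight:
  km 1 (Alpha, w=100) → cum 100
  km 5 (Gamma, w=20) → cum 120
  km 8 (Epsilon, w=20) → cum 140
  km 21 (Theta, w=50) → cum 190  ≥ 165 → median here
  km 28 (Eta, w=30) → cum 220
  km 29 (Delta, w=20) → cum 240
  km 33 (Beta, w=50) → cum 290
  km 34 (Zeta, w=40) → cum 330
Optimal location: km 21.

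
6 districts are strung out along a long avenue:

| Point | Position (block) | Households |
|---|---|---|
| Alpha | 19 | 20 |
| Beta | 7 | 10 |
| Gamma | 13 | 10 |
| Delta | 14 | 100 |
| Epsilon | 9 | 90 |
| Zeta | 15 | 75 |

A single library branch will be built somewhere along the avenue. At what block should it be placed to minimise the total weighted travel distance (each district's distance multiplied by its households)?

x = 14

For a sum of weighted absolute distances on a line, the optimum is the weighted median (not the mean). Total weight W = 305; half-weight = 152.5.
Sort by position and accumulate weight:
  block 7 (Beta, w=10) → cum 10
  block 9 (Epsilon, w=90) → cum 100
  block 13 (Gamma, w=10) → cum 110
  block 14 (Delta, w=100) → cum 210  ≥ 152.5 → median here
  block 15 (Zeta, w=75) → cum 285
  block 19 (Alpha, w=20) → cum 305
Optimal location: block 14.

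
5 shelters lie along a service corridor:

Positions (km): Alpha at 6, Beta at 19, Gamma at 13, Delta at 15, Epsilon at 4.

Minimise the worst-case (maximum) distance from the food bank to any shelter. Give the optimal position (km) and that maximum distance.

location 11.5, max distance 7.5

The 1-center on a line is the midpoint of the two extreme points: leftmost at 4, rightmost at 19.
Optimal location = (4 + 19)/2 = 11.5; maximum distance = (19 − 4)/2 = 7.5.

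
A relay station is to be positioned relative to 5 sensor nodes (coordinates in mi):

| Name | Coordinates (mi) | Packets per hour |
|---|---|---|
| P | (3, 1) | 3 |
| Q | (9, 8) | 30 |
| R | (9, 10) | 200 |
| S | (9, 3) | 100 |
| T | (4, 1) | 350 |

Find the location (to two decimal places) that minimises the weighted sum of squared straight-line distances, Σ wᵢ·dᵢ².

The minimiser of Σwᵢ‖p−pᵢ‖² is the weighted centroid p* = (Σwᵢpᵢ)/(Σwᵢ).
Σwᵢ = 683.
Σwᵢxᵢ = 3·3 + 30·9 + 200·9 + 100·9 + 350·4 = 4379.
Σwᵢyᵢ = 3·1 + 30·8 + 200·10 + 100·3 + 350·1 = 2893.
x* = 4379/683 = 6.41, y* = 2893/683 = 4.24.

(6.41, 4.24)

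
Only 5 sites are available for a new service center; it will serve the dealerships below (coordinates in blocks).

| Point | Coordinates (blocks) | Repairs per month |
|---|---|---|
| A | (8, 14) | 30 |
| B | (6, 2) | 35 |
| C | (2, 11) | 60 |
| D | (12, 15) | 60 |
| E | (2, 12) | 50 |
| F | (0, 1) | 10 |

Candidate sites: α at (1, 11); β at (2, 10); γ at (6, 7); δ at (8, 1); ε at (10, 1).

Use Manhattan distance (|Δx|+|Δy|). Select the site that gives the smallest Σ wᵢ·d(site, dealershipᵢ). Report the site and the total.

β, total 1890 blocks

Total weighted distance at each candidate:
  α (1, 11): total = 1960
  β (2, 10): total = 1890
  γ (6, 7): total = 2335
  δ (8, 1): total = 3465
  ε (10, 1): total = 3715
Minimum is at β with total 1890 blocks.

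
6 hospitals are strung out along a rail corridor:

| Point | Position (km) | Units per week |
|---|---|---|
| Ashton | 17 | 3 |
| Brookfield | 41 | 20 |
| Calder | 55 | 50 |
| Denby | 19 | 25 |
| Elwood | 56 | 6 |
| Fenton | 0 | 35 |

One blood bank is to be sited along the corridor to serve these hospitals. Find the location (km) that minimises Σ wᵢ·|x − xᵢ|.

x = 41

For a sum of weighted absolute distances on a line, the optimum is the weighted median (not the mean). Total weight W = 139; half-weight = 69.5.
Sort by position and accumulate weight:
  km 0 (Fenton, w=35) → cum 35
  km 17 (Ashton, w=3) → cum 38
  km 19 (Denby, w=25) → cum 63
  km 41 (Brookfield, w=20) → cum 83  ≥ 69.5 → median here
  km 55 (Calder, w=50) → cum 133
  km 56 (Elwood, w=6) → cum 139
Optimal location: km 41.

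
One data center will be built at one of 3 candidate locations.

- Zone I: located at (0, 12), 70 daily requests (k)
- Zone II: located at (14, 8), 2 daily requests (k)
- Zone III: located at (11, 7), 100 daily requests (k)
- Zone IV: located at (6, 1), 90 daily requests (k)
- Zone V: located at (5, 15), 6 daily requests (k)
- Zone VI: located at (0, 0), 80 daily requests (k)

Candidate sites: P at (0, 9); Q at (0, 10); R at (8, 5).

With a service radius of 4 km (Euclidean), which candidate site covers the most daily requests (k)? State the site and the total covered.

R, covering 100

Coverage radius r = 4 km; a point is covered iff (Δx)²+(Δy)² ≤ 4² = 16.
  P (0, 9): covers {Zone I} → 70
  Q (0, 10): covers {Zone I} → 70
  R (8, 5): covers {Zone III} → 100
Maximum coverage at R: 100 daily requests (k).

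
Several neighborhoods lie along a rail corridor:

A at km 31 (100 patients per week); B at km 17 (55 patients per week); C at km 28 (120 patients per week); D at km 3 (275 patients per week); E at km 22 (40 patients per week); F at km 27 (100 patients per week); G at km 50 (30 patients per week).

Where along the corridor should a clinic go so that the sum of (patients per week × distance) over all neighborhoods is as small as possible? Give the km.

For a sum of weighted absolute distances on a line, the optimum is the weighted median (not the mean). Total weight W = 720; half-weight = 360.
Sort by position and accumulate weight:
  km 3 (D, w=275) → cum 275
  km 17 (B, w=55) → cum 330
  km 22 (E, w=40) → cum 370  ≥ 360 → median here
  km 27 (F, w=100) → cum 470
  km 28 (C, w=120) → cum 590
  km 31 (A, w=100) → cum 690
  km 50 (G, w=30) → cum 720
Optimal location: km 22.

x = 22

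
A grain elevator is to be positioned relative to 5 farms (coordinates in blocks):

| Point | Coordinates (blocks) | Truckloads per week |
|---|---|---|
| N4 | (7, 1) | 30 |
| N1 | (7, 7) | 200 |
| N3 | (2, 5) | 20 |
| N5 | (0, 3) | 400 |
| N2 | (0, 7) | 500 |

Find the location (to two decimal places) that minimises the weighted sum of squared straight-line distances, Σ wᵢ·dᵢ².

(1.43, 5.42)

The minimiser of Σwᵢ‖p−pᵢ‖² is the weighted centroid p* = (Σwᵢpᵢ)/(Σwᵢ).
Σwᵢ = 1150.
Σwᵢxᵢ = 30·7 + 200·7 + 20·2 + 400·0 + 500·0 = 1650.
Σwᵢyᵢ = 30·1 + 200·7 + 20·5 + 400·3 + 500·7 = 6230.
x* = 1650/1150 = 1.43, y* = 6230/1150 = 5.42.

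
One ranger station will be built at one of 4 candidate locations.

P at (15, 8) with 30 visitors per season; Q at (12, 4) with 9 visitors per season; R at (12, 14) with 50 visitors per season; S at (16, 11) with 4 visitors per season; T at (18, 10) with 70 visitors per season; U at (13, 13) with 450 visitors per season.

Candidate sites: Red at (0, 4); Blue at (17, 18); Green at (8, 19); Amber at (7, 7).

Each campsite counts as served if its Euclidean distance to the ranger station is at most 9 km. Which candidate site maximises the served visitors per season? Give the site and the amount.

Blue, covering 574

Coverage radius r = 9 km; a point is covered iff (Δx)²+(Δy)² ≤ 9² = 81.
  Red (0, 4): covers {none} → 0
  Blue (17, 18): covers {R, S, T, U} → 574
  Green (8, 19): covers {R, U} → 500
  Amber (7, 7): covers {P, Q, R, U} → 539
Maximum coverage at Blue: 574 visitors per season.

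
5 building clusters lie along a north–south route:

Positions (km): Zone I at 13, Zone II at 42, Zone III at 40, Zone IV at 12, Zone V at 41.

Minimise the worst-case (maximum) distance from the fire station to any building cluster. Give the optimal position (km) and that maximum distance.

The 1-center on a line is the midpoint of the two extreme points: leftmost at 12, rightmost at 42.
Optimal location = (12 + 42)/2 = 27; maximum distance = (42 − 12)/2 = 15.

location 27, max distance 15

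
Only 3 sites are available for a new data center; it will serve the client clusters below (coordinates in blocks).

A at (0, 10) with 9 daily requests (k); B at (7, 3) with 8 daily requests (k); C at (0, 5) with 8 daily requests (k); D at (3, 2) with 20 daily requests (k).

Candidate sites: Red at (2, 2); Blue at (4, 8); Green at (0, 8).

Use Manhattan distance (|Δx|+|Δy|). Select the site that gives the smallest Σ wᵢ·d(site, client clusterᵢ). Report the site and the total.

Red, total 198 blocks

Total weighted distance at each candidate:
  Red (2, 2): total = 198
  Blue (4, 8): total = 314
  Green (0, 8): total = 318
Minimum is at Red with total 198 blocks.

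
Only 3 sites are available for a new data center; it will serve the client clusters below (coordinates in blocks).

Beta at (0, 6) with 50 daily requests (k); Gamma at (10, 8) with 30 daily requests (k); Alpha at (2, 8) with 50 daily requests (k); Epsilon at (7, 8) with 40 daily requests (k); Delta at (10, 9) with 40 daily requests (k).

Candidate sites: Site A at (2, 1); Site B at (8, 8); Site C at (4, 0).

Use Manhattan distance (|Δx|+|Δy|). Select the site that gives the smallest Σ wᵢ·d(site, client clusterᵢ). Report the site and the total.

Site B, total 1020 blocks

Total weighted distance at each candidate:
  Site A (2, 1): total = 2270
  Site B (8, 8): total = 1020
  Site C (4, 0): total = 2460
Minimum is at Site B with total 1020 blocks.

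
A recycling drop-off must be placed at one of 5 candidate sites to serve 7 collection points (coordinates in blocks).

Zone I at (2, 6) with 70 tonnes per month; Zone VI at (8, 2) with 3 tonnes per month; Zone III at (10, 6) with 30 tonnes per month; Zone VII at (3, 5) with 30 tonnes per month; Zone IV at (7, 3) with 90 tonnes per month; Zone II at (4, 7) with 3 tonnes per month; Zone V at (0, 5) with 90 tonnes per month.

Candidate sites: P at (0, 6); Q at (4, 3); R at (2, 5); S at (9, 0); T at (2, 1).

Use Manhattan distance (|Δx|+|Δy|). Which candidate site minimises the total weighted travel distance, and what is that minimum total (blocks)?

Total weighted distance at each candidate:
  P (0, 6): total = 1601
  Q (4, 3): total = 1547
  R (2, 5): total = 1219
  S (9, 0): total = 3205
  T (2, 1): total = 2105
Minimum is at R with total 1219 blocks.

R, total 1219 blocks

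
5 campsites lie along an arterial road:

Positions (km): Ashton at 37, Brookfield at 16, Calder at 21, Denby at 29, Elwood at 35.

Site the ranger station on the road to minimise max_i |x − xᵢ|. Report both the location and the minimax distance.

The 1-center on a line is the midpoint of the two extreme points: leftmost at 16, rightmost at 37.
Optimal location = (16 + 37)/2 = 26.5; maximum distance = (37 − 16)/2 = 10.5.

location 26.5, max distance 10.5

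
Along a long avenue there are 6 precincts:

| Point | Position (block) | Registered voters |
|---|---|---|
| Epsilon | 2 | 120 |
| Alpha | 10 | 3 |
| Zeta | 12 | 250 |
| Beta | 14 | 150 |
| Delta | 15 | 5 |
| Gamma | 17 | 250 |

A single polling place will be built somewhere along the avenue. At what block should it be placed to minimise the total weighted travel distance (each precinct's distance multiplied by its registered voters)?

For a sum of weighted absolute distances on a line, the optimum is the weighted median (not the mean). Total weight W = 778; half-weight = 389.
Sort by position and accumulate weight:
  block 2 (Epsilon, w=120) → cum 120
  block 10 (Alpha, w=3) → cum 123
  block 12 (Zeta, w=250) → cum 373
  block 14 (Beta, w=150) → cum 523  ≥ 389 → median here
  block 15 (Delta, w=5) → cum 528
  block 17 (Gamma, w=250) → cum 778
Optimal location: block 14.

x = 14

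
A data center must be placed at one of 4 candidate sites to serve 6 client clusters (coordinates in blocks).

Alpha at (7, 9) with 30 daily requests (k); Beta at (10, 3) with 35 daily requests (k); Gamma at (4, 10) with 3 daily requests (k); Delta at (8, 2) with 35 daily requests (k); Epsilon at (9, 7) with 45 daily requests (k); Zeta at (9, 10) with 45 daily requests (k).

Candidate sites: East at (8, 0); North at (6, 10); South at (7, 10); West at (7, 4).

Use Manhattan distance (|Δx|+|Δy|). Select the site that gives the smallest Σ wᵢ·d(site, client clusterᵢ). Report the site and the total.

West, total 1007 blocks

Total weighted distance at each candidate:
  East (8, 0): total = 1442
  North (6, 10): total = 1206
  South (7, 10): total = 1019
  West (7, 4): total = 1007
Minimum is at West with total 1007 blocks.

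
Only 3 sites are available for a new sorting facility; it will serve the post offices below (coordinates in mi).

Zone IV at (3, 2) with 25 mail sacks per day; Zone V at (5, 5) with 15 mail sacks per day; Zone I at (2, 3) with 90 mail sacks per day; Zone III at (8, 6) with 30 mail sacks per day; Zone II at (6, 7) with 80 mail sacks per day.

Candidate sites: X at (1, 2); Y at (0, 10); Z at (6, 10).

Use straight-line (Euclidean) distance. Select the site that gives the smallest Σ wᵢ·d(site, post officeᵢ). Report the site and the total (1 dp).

X, total 1059.8 mi

Total weighted distance at each candidate:
  X (1, 2): total = 1059.8
  Y (0, 10): total = 1779.9
  Z (6, 10): total = 1389.9
Minimum is at X with total 1059.8 mi.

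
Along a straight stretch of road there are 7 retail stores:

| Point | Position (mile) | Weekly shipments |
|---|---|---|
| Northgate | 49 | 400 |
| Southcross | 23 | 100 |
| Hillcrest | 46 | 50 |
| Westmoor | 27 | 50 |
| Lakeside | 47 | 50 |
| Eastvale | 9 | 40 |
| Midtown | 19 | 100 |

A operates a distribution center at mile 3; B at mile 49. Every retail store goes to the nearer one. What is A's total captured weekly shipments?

240

The indifferent point is the midpoint (3+49)/2 = 26; retail stores left of it (closer to A at 3) go to A, those right go to B.
  Eastvale at 9 (w=40) → A
  Midtown at 19 (w=100) → A
  Southcross at 23 (w=100) → A
  Westmoor at 27 (w=50) → B
  Hillcrest at 46 (w=50) → B
  Lakeside at 47 (w=50) → B
  Northgate at 49 (w=400) → B
A captures 240; B captures 550.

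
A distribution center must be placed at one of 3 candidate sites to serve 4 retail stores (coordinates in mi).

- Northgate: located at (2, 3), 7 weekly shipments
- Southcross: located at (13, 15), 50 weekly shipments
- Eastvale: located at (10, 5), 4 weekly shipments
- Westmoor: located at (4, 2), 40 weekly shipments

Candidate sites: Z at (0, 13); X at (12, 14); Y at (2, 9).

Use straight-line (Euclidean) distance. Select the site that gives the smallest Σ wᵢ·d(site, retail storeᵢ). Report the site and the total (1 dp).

Total weighted distance at each candidate:
  Z (0, 13): total = 1248.4
  X (12, 14): total = 788.5
  Y (2, 9): total = 995.5
Minimum is at X with total 788.5 mi.

X, total 788.5 mi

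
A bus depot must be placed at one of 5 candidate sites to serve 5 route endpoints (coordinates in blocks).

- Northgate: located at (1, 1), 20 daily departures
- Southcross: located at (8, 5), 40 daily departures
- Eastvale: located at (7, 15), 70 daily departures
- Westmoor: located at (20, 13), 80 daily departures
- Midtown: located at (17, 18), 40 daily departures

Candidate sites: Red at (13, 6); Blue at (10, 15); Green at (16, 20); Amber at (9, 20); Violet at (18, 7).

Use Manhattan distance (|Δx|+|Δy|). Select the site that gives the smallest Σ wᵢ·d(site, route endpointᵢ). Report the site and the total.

Blue, total 2510 blocks

Total weighted distance at each candidate:
  Red (13, 6): total = 3390
  Blue (10, 15): total = 2510
  Green (16, 20): total = 3580
  Amber (9, 20): total = 3510
  Violet (18, 7): total = 3390
Minimum is at Blue with total 2510 blocks.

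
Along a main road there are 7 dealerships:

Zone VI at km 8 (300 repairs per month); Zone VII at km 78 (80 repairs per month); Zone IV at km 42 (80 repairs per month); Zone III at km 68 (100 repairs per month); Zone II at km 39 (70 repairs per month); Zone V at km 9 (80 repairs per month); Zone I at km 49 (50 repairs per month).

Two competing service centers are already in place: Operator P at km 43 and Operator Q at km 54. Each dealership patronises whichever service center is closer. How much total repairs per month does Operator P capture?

530

The indifferent point is the midpoint (43+54)/2 = 48.5; dealerships left of it (closer to Operator P at 43) go to Operator P, those right go to Operator Q.
  Zone VI at 8 (w=300) → Operator P
  Zone V at 9 (w=80) → Operator P
  Zone II at 39 (w=70) → Operator P
  Zone IV at 42 (w=80) → Operator P
  Zone I at 49 (w=50) → Operator Q
  Zone III at 68 (w=100) → Operator Q
  Zone VII at 78 (w=80) → Operator Q
Operator P captures 530; Operator Q captures 230.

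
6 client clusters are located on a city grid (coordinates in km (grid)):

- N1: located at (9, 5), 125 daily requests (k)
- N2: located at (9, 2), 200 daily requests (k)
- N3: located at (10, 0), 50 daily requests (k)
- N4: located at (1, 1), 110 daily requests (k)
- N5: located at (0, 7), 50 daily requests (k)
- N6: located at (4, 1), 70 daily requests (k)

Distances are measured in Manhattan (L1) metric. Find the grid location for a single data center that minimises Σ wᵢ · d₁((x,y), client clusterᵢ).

Manhattan distance separates: Σwᵢ(|x−xᵢ|+|y−yᵢ|) = Σwᵢ|x−xᵢ| + Σwᵢ|y−yᵢ|, so x and y are optimised independently as 1-D weighted medians.
Total weight W = 605; half = 302.5.
x-coordinate, sorted with cumulative weight:
  x=0 (N5, w=50) cum 50
  x=1 (N4, w=110) cum 160
  x=4 (N6, w=70) cum 230
  x=9 (N1, w=125) cum 355  ← median
  x=9 (N2, w=200) cum 555
  x=10 (N3, w=50) cum 605
⇒ x* = 9
y-coordinate, sorted with cumulative weight:
  y=0 (N3, w=50) cum 50
  y=1 (N4, w=110) cum 160
  y=1 (N6, w=70) cum 230
  y=2 (N2, w=200) cum 430  ← median
  y=5 (N1, w=125) cum 555
  y=7 (N5, w=50) cum 605
⇒ y* = 2

(9, 2)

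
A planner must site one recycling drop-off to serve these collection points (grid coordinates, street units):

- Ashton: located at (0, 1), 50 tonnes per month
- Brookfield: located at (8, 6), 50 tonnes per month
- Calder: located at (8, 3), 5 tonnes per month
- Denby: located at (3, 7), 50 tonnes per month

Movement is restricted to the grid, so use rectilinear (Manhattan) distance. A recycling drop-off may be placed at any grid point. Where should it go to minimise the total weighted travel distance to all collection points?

(3, 6)

Manhattan distance separates: Σwᵢ(|x−xᵢ|+|y−yᵢ|) = Σwᵢ|x−xᵢ| + Σwᵢ|y−yᵢ|, so x and y are optimised independently as 1-D weighted medians.
Total weight W = 155; half = 77.5.
x-coordinate, sorted with cumulative weight:
  x=0 (Ashton, w=50) cum 50
  x=3 (Denby, w=50) cum 100  ← median
  x=8 (Brookfield, w=50) cum 150
  x=8 (Calder, w=5) cum 155
⇒ x* = 3
y-coordinate, sorted with cumulative weight:
  y=1 (Ashton, w=50) cum 50
  y=3 (Calder, w=5) cum 55
  y=6 (Brookfield, w=50) cum 105  ← median
  y=7 (Denby, w=50) cum 155
⇒ y* = 6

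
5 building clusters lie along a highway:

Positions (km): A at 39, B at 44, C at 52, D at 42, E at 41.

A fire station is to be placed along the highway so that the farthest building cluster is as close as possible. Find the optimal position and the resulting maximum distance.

The 1-center on a line is the midpoint of the two extreme points: leftmost at 39, rightmost at 52.
Optimal location = (39 + 52)/2 = 45.5; maximum distance = (52 − 39)/2 = 6.5.

location 45.5, max distance 6.5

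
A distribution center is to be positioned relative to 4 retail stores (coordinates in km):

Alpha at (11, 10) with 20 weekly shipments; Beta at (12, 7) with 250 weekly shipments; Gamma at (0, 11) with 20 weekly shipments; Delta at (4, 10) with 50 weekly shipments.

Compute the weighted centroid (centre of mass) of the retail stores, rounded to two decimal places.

The minimiser of Σwᵢ‖p−pᵢ‖² is the weighted centroid p* = (Σwᵢpᵢ)/(Σwᵢ).
Σwᵢ = 340.
Σwᵢxᵢ = 20·11 + 250·12 + 20·0 + 50·4 = 3420.
Σwᵢyᵢ = 20·10 + 250·7 + 20·11 + 50·10 = 2670.
x* = 3420/340 = 10.06, y* = 2670/340 = 7.85.

(10.06, 7.85)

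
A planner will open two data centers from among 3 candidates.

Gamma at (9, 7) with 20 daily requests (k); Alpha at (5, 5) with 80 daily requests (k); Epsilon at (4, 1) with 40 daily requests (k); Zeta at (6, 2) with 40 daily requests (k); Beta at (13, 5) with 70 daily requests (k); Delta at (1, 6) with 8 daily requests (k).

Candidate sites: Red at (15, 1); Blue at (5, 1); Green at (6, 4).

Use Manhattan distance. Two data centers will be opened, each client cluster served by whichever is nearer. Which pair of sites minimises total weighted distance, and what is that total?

Evaluate every pair (each demand assigned to the nearer of the two):
  {Blue, Green}: total = 1016
  {Red, Green}: total = 1036
  {Red, Blue}: total = 1132
Best pair: {Blue, Green} with total 1016.

{Blue, Green}, total 1016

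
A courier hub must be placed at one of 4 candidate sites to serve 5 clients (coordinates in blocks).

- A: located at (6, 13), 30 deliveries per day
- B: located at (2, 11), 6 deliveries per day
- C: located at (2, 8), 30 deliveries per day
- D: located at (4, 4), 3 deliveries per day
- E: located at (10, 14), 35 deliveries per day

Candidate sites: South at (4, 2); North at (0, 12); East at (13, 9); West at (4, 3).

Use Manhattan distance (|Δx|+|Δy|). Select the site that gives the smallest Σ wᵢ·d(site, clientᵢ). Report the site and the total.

North, total 864 blocks

Total weighted distance at each candidate:
  South (4, 2): total = 1332
  North (0, 12): total = 864
  East (13, 9): total = 1090
  West (4, 3): total = 1228
Minimum is at North with total 864 blocks.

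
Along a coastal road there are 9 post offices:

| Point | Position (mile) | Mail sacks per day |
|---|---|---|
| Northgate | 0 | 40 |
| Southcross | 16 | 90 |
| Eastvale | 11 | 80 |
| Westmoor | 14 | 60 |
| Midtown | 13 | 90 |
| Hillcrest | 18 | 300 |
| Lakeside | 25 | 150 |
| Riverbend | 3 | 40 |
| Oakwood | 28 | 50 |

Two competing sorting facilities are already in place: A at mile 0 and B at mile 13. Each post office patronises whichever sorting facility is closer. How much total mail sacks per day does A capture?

80

The indifferent point is the midpoint (0+13)/2 = 6.5; post offices left of it (closer to A at 0) go to A, those right go to B.
  Northgate at 0 (w=40) → A
  Riverbend at 3 (w=40) → A
  Eastvale at 11 (w=80) → B
  Midtown at 13 (w=90) → B
  Westmoor at 14 (w=60) → B
  Southcross at 16 (w=90) → B
  Hillcrest at 18 (w=300) → B
  Lakeside at 25 (w=150) → B
  Oakwood at 28 (w=50) → B
A captures 80; B captures 820.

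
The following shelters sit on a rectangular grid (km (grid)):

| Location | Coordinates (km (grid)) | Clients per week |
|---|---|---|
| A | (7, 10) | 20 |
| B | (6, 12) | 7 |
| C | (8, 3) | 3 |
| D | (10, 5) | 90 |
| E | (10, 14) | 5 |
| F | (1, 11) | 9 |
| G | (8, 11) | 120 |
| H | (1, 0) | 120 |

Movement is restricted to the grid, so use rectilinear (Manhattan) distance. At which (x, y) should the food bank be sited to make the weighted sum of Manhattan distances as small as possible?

(8, 5)

Manhattan distance separates: Σwᵢ(|x−xᵢ|+|y−yᵢ|) = Σwᵢ|x−xᵢ| + Σwᵢ|y−yᵢ|, so x and y are optimised independently as 1-D weighted medians.
Total weight W = 374; half = 187.
x-coordinate, sorted with cumulative weight:
  x=1 (F, w=9) cum 9
  x=1 (H, w=120) cum 129
  x=6 (B, w=7) cum 136
  x=7 (A, w=20) cum 156
  x=8 (C, w=3) cum 159
  x=8 (G, w=120) cum 279  ← median
  x=10 (D, w=90) cum 369
  x=10 (E, w=5) cum 374
⇒ x* = 8
y-coordinate, sorted with cumulative weight:
  y=0 (H, w=120) cum 120
  y=3 (C, w=3) cum 123
  y=5 (D, w=90) cum 213  ← median
  y=10 (A, w=20) cum 233
  y=11 (F, w=9) cum 242
  y=11 (G, w=120) cum 362
  y=12 (B, w=7) cum 369
  y=14 (E, w=5) cum 374
⇒ y* = 5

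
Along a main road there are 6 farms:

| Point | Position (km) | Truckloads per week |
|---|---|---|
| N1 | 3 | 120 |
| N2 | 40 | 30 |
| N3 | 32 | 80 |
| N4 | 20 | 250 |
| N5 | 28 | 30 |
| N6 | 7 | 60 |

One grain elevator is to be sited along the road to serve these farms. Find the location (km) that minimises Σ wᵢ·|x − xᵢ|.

For a sum of weighted absolute distances on a line, the optimum is the weighted median (not the mean). Total weight W = 570; half-weight = 285.
Sort by position and accumulate weight:
  km 3 (N1, w=120) → cum 120
  km 7 (N6, w=60) → cum 180
  km 20 (N4, w=250) → cum 430  ≥ 285 → median here
  km 28 (N5, w=30) → cum 460
  km 32 (N3, w=80) → cum 540
  km 40 (N2, w=30) → cum 570
Optimal location: km 20.

x = 20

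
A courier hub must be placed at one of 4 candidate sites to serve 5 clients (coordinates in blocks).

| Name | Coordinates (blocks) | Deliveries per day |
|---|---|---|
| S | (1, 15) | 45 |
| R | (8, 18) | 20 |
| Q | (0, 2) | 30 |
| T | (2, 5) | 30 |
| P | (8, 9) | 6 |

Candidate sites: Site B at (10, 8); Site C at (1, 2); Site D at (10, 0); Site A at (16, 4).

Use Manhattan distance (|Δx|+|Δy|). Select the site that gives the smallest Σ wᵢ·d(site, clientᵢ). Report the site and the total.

Site C, total 1279 blocks

Total weighted distance at each candidate:
  Site B (10, 8): total = 1788
  Site C (1, 2): total = 1279
  Site D (10, 0): total = 2296
  Site A (16, 4): total = 2678
Minimum is at Site C with total 1279 blocks.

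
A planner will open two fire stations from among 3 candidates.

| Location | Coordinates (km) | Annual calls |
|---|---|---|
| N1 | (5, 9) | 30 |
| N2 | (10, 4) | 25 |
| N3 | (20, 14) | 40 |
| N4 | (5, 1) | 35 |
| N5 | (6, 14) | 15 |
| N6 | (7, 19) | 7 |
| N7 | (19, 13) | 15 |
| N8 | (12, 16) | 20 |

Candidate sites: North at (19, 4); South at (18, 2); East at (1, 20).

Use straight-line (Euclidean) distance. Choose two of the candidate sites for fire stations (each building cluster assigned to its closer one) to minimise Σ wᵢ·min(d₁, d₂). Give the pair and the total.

{North, East}, total 2008.1

Evaluate every pair (each demand assigned to the nearer of the two):
  {North, East}: total = 2008.1
  {South, East}: total = 2059.8
  {North, South}: total = 2300.8
Best pair: {North, East} with total 2008.1.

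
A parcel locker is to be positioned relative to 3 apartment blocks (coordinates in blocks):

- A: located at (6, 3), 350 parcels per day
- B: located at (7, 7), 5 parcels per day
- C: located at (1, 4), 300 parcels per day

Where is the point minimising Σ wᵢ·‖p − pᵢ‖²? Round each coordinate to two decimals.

The minimiser of Σwᵢ‖p−pᵢ‖² is the weighted centroid p* = (Σwᵢpᵢ)/(Σwᵢ).
Σwᵢ = 655.
Σwᵢxᵢ = 350·6 + 5·7 + 300·1 = 2435.
Σwᵢyᵢ = 350·3 + 5·7 + 300·4 = 2285.
x* = 2435/655 = 3.72, y* = 2285/655 = 3.49.

(3.72, 3.49)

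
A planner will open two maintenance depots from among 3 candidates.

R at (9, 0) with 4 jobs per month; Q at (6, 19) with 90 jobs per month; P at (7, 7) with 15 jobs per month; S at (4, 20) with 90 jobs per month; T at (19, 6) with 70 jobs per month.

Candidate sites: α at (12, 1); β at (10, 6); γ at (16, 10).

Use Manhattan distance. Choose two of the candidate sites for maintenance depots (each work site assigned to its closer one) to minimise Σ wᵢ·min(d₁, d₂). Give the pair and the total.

{β, γ}, total 3908

Evaluate every pair (each demand assigned to the nearer of the two):
  {β, γ}: total = 3908
  {α, β}: total = 4036
  {α, γ}: total = 4361
Best pair: {β, γ} with total 3908.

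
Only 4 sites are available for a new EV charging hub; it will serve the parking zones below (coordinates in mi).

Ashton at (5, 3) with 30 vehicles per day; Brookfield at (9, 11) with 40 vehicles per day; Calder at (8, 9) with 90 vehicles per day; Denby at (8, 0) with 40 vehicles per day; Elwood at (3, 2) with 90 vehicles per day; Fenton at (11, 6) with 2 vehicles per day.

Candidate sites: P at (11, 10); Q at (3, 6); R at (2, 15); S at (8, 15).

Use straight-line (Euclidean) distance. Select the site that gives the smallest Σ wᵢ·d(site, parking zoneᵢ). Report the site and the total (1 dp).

Total weighted distance at each candidate:
  P (11, 10): total = 2094.5
  Q (3, 6): total = 1633.8
  R (2, 15): total = 3302.4
  S (8, 15): total = 2948.5
Minimum is at Q with total 1633.8 mi.

Q, total 1633.8 mi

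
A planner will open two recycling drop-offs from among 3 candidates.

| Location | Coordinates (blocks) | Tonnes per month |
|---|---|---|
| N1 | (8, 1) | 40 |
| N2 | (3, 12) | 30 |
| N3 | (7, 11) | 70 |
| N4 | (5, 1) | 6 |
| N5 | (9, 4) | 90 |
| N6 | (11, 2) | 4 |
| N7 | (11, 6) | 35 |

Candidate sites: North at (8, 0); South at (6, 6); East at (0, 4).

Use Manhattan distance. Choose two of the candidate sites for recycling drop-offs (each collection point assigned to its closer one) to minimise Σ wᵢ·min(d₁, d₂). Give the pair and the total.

{North, South}, total 1399

Evaluate every pair (each demand assigned to the nearer of the two):
  {North, South}: total = 1399
  {South, East}: total = 1667
  {North, East}: total = 2019
Best pair: {North, South} with total 1399.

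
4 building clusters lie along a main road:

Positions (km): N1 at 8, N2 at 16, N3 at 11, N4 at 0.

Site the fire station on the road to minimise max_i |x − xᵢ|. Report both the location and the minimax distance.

location 8, max distance 8

The 1-center on a line is the midpoint of the two extreme points: leftmost at 0, rightmost at 16.
Optimal location = (0 + 16)/2 = 8; maximum distance = (16 − 0)/2 = 8.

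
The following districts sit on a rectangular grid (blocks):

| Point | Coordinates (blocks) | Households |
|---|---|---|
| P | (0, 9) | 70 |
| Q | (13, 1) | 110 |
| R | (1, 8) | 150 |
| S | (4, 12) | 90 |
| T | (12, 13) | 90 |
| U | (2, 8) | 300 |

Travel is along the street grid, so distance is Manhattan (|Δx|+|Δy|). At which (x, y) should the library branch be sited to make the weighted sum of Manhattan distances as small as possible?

Manhattan distance separates: Σwᵢ(|x−xᵢ|+|y−yᵢ|) = Σwᵢ|x−xᵢ| + Σwᵢ|y−yᵢ|, so x and y are optimised independently as 1-D weighted medians.
Total weight W = 810; half = 405.
x-coordinate, sorted with cumulative weight:
  x=0 (P, w=70) cum 70
  x=1 (R, w=150) cum 220
  x=2 (U, w=300) cum 520  ← median
  x=4 (S, w=90) cum 610
  x=12 (T, w=90) cum 700
  x=13 (Q, w=110) cum 810
⇒ x* = 2
y-coordinate, sorted with cumulative weight:
  y=1 (Q, w=110) cum 110
  y=8 (R, w=150) cum 260
  y=8 (U, w=300) cum 560  ← median
  y=9 (P, w=70) cum 630
  y=12 (S, w=90) cum 720
  y=13 (T, w=90) cum 810
⇒ y* = 8

(2, 8)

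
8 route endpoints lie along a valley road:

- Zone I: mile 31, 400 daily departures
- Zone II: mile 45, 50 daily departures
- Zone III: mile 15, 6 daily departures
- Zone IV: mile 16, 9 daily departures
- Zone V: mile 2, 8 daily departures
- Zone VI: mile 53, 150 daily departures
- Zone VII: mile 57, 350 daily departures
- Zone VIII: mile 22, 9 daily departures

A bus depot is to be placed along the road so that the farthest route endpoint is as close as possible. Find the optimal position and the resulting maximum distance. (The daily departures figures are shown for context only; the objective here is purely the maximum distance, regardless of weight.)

The 1-center on a line is the midpoint of the two extreme points: leftmost at 2, rightmost at 57.
Optimal location = (2 + 57)/2 = 29.5; maximum distance = (57 − 2)/2 = 27.5.

location 29.5, max distance 27.5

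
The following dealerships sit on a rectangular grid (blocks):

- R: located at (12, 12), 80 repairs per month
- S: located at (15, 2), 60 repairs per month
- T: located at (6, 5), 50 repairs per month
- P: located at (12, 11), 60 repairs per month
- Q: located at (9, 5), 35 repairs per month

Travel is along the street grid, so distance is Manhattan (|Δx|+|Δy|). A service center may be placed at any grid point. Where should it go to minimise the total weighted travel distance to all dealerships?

(12, 5)

Manhattan distance separates: Σwᵢ(|x−xᵢ|+|y−yᵢ|) = Σwᵢ|x−xᵢ| + Σwᵢ|y−yᵢ|, so x and y are optimised independently as 1-D weighted medians.
Total weight W = 285; half = 142.5.
x-coordinate, sorted with cumulative weight:
  x=6 (T, w=50) cum 50
  x=9 (Q, w=35) cum 85
  x=12 (R, w=80) cum 165  ← median
  x=12 (P, w=60) cum 225
  x=15 (S, w=60) cum 285
⇒ x* = 12
y-coordinate, sorted with cumulative weight:
  y=2 (S, w=60) cum 60
  y=5 (T, w=50) cum 110
  y=5 (Q, w=35) cum 145  ← median
  y=11 (P, w=60) cum 205
  y=12 (R, w=80) cum 285
⇒ y* = 5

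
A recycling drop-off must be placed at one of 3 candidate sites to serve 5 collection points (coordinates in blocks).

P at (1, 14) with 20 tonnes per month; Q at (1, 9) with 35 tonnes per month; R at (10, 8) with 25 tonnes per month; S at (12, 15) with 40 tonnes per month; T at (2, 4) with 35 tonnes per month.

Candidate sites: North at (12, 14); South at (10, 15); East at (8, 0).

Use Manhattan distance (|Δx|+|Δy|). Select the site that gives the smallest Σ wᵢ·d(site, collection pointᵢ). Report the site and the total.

Total weighted distance at each candidate:
  North (12, 14): total = 1720
  South (10, 15): total = 1645
  East (8, 0): total = 2340
Minimum is at South with total 1645 blocks.

South, total 1645 blocks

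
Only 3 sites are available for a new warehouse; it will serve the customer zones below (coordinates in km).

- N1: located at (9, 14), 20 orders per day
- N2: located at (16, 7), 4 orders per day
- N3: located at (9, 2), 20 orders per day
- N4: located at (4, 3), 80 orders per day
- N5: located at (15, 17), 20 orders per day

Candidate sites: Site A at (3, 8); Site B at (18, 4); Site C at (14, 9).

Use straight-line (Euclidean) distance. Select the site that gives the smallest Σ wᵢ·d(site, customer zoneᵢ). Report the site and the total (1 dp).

Total weighted distance at each candidate:
  Site A (3, 8): total = 1099.5
  Site B (18, 4): total = 1857.6
  Site C (14, 9): total = 1419.0
Minimum is at Site A with total 1099.5 km.

Site A, total 1099.5 km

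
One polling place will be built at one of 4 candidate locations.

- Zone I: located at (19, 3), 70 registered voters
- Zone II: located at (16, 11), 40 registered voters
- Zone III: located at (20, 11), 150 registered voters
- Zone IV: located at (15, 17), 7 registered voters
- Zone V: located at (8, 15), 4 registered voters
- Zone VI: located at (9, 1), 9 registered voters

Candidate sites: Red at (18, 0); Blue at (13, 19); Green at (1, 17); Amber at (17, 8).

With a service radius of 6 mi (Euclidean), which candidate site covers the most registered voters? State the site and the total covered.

Coverage radius r = 6 mi; a point is covered iff (Δx)²+(Δy)² ≤ 6² = 36.
  Red (18, 0): covers {Zone I} → 70
  Blue (13, 19): covers {Zone IV} → 7
  Green (1, 17): covers {none} → 0
  Amber (17, 8): covers {Zone I, Zone II, Zone III} → 260
Maximum coverage at Amber: 260 registered voters.

Amber, covering 260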